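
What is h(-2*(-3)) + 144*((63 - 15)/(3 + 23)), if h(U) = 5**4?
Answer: 11581/13 ≈ 890.85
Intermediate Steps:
h(U) = 625
h(-2*(-3)) + 144*((63 - 15)/(3 + 23)) = 625 + 144*((63 - 15)/(3 + 23)) = 625 + 144*(48/26) = 625 + 144*(48*(1/26)) = 625 + 144*(24/13) = 625 + 3456/13 = 11581/13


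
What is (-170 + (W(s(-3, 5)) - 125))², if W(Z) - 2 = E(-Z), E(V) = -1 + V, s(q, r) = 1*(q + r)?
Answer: 87616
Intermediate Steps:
s(q, r) = q + r
W(Z) = 1 - Z (W(Z) = 2 + (-1 - Z) = 1 - Z)
(-170 + (W(s(-3, 5)) - 125))² = (-170 + ((1 - (-3 + 5)) - 125))² = (-170 + ((1 - 1*2) - 125))² = (-170 + ((1 - 2) - 125))² = (-170 + (-1 - 125))² = (-170 - 126)² = (-296)² = 87616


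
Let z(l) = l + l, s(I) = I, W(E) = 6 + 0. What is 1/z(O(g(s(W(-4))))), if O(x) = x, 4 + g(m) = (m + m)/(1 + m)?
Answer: -7/32 ≈ -0.21875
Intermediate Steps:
W(E) = 6
g(m) = -4 + 2*m/(1 + m) (g(m) = -4 + (m + m)/(1 + m) = -4 + (2*m)/(1 + m) = -4 + 2*m/(1 + m))
z(l) = 2*l
1/z(O(g(s(W(-4))))) = 1/(2*(2*(-2 - 1*6)/(1 + 6))) = 1/(2*(2*(-2 - 6)/7)) = 1/(2*(2*(⅐)*(-8))) = 1/(2*(-16/7)) = 1/(-32/7) = -7/32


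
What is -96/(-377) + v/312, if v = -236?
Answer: -1135/2262 ≈ -0.50177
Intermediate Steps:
-96/(-377) + v/312 = -96/(-377) - 236/312 = -96*(-1/377) - 236*1/312 = 96/377 - 59/78 = -1135/2262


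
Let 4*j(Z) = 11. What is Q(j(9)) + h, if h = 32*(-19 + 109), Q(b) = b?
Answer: 11531/4 ≈ 2882.8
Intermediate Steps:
j(Z) = 11/4 (j(Z) = (¼)*11 = 11/4)
h = 2880 (h = 32*90 = 2880)
Q(j(9)) + h = 11/4 + 2880 = 11531/4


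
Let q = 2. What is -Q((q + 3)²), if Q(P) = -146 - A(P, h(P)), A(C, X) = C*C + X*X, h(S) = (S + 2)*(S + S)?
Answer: 1823271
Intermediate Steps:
h(S) = 2*S*(2 + S) (h(S) = (2 + S)*(2*S) = 2*S*(2 + S))
A(C, X) = C² + X²
Q(P) = -146 - P² - 4*P²*(2 + P)² (Q(P) = -146 - (P² + (2*P*(2 + P))²) = -146 - (P² + 4*P²*(2 + P)²) = -146 + (-P² - 4*P²*(2 + P)²) = -146 - P² - 4*P²*(2 + P)²)
-Q((q + 3)²) = -(-146 - ((2 + 3)²)² - 4*((2 + 3)²)²*(2 + (2 + 3)²)²) = -(-146 - (5²)² - 4*(5²)²*(2 + 5²)²) = -(-146 - 1*25² - 4*25²*(2 + 25)²) = -(-146 - 1*625 - 4*625*27²) = -(-146 - 625 - 4*625*729) = -(-146 - 625 - 1822500) = -1*(-1823271) = 1823271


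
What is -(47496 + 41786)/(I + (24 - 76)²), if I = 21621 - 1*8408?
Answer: -89282/15917 ≈ -5.6092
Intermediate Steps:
I = 13213 (I = 21621 - 8408 = 13213)
-(47496 + 41786)/(I + (24 - 76)²) = -(47496 + 41786)/(13213 + (24 - 76)²) = -89282/(13213 + (-52)²) = -89282/(13213 + 2704) = -89282/15917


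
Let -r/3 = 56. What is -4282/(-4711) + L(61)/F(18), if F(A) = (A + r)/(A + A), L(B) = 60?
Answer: -317782/23555 ≈ -13.491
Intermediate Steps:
r = -168 (r = -3*56 = -168)
F(A) = (-168 + A)/(2*A) (F(A) = (A - 168)/(A + A) = (-168 + A)/((2*A)) = (-168 + A)*(1/(2*A)) = (-168 + A)/(2*A))
-4282/(-4711) + L(61)/F(18) = -4282/(-4711) + 60/(((½)*(-168 + 18)/18)) = -4282*(-1/4711) + 60/(((½)*(1/18)*(-150))) = 4282/4711 + 60/(-25/6) = 4282/4711 + 60*(-6/25) = 4282/4711 - 72/5 = -317782/23555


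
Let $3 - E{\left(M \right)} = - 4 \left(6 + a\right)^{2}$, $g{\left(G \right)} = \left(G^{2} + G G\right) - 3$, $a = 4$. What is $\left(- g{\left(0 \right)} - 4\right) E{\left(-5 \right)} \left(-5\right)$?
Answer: $2015$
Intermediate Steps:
$g{\left(G \right)} = -3 + 2 G^{2}$ ($g{\left(G \right)} = \left(G^{2} + G^{2}\right) - 3 = 2 G^{2} - 3 = -3 + 2 G^{2}$)
$E{\left(M \right)} = 403$ ($E{\left(M \right)} = 3 - - 4 \left(6 + 4\right)^{2} = 3 - - 4 \cdot 10^{2} = 3 - \left(-4\right) 100 = 3 - -400 = 3 + 400 = 403$)
$\left(- g{\left(0 \right)} - 4\right) E{\left(-5 \right)} \left(-5\right) = \left(- (-3 + 2 \cdot 0^{2}) - 4\right) 403 \left(-5\right) = \left(- (-3 + 2 \cdot 0) - 4\right) 403 \left(-5\right) = \left(- (-3 + 0) - 4\right) 403 \left(-5\right) = \left(\left(-1\right) \left(-3\right) - 4\right) 403 \left(-5\right) = \left(3 - 4\right) 403 \left(-5\right) = \left(-1\right) 403 \left(-5\right) = \left(-403\right) \left(-5\right) = 2015$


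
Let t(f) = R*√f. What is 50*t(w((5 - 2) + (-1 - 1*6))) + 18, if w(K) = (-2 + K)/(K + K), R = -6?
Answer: 18 - 150*√3 ≈ -241.81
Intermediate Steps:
w(K) = (-2 + K)/(2*K) (w(K) = (-2 + K)/((2*K)) = (-2 + K)*(1/(2*K)) = (-2 + K)/(2*K))
t(f) = -6*√f
50*t(w((5 - 2) + (-1 - 1*6))) + 18 = 50*(-6*√3*√(-1/((5 - 2) + (-1 - 1*6)))) + 18 = 50*(-6*√3*√(-1/(3 + (-1 - 6)))) + 18 = 50*(-6*√3*√(-1/(3 - 7))) + 18 = 50*(-6*√3*√(-1/(-4))) + 18 = 50*(-6*√3/2) + 18 = 50*(-3*√3) + 18 = -150*√3 + 18 = 18 - 150*√3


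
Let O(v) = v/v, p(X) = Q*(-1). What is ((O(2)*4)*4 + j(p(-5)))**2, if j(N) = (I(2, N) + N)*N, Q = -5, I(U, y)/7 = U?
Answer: 12321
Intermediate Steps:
I(U, y) = 7*U
p(X) = 5 (p(X) = -5*(-1) = 5)
O(v) = 1
j(N) = N*(14 + N) (j(N) = (7*2 + N)*N = (14 + N)*N = N*(14 + N))
((O(2)*4)*4 + j(p(-5)))**2 = ((1*4)*4 + 5*(14 + 5))**2 = (4*4 + 5*19)**2 = (16 + 95)**2 = 111**2 = 12321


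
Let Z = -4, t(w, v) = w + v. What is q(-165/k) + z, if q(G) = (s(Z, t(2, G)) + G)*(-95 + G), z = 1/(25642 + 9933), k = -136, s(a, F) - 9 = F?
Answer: -414282071877/328997600 ≈ -1259.2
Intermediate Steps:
t(w, v) = v + w
s(a, F) = 9 + F
z = 1/35575 ≈ 2.8110e-5
q(G) = (-95 + G)*(11 + 2*G) (q(G) = ((9 + (G + 2)) + G)*(-95 + G) = ((9 + (2 + G)) + G)*(-95 + G) = ((11 + G) + G)*(-95 + G) = (11 + 2*G)*(-95 + G) = (-95 + G)*(11 + 2*G))
q(-165/k) + z = (-1045 - (-29535)/(-136) + 2*(-165/(-136))**2) + 1/35575 = (-1045 - (-29535)*(-1)/136 + 2*(-165*(-1/136))**2) + 1/35575 = (-1045 - 179*165/136 + 2*(165/136)**2) + 1/35575 = (-1045 - 29535/136 + 2*(27225/18496)) + 1/35575 = (-1045 - 29535/136 + 27225/9248) + 1/35575 = -11645315/9248 + 1/35575 = -414282071877/328997600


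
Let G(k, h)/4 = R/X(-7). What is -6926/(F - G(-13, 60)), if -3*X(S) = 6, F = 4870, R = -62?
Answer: -3463/2373 ≈ -1.4593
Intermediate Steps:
X(S) = -2 (X(S) = -⅓*6 = -2)
G(k, h) = 124 (G(k, h) = 4*(-62/(-2)) = 4*(-62*(-½)) = 4*31 = 124)
-6926/(F - G(-13, 60)) = -6926/(4870 - 1*124) = -6926/(4870 - 124) = -6926/4746 = -6926*1/4746 = -3463/2373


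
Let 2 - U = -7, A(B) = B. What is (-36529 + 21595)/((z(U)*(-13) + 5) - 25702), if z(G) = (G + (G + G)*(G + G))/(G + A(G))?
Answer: 29868/51875 ≈ 0.57577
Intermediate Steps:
U = 9 (U = 2 - 1*(-7) = 2 + 7 = 9)
z(G) = (G + 4*G²)/(2*G) (z(G) = (G + (G + G)*(G + G))/(G + G) = (G + (2*G)*(2*G))/((2*G)) = (G + 4*G²)*(1/(2*G)) = (G + 4*G²)/(2*G))
(-36529 + 21595)/((z(U)*(-13) + 5) - 25702) = (-36529 + 21595)/(((½ + 2*9)*(-13) + 5) - 25702) = -14934/(((½ + 18)*(-13) + 5) - 25702) = -14934/(((37/2)*(-13) + 5) - 25702) = -14934/((-481/2 + 5) - 25702) = -14934/(-471/2 - 25702) = -14934/(-51875/2) = -14934*(-2/51875) = 29868/51875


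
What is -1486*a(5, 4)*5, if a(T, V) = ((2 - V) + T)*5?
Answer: -111450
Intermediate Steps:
a(T, V) = 10 - 5*V + 5*T (a(T, V) = (2 + T - V)*5 = 10 - 5*V + 5*T)
-1486*a(5, 4)*5 = -1486*(10 - 5*4 + 5*5)*5 = -1486*(10 - 20 + 25)*5 = -1486*15*5 = -111450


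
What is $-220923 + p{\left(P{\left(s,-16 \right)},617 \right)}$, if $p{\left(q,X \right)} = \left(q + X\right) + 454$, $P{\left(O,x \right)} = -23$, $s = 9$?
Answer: $-219875$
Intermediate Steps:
$p{\left(q,X \right)} = 454 + X + q$ ($p{\left(q,X \right)} = \left(X + q\right) + 454 = 454 + X + q$)
$-220923 + p{\left(P{\left(s,-16 \right)},617 \right)} = -220923 + \left(454 + 617 - 23\right) = -220923 + 1048 = -219875$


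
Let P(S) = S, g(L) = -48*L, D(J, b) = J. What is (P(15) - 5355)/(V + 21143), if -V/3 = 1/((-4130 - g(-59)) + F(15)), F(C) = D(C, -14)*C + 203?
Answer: -2326104/9209891 ≈ -0.25257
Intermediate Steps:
F(C) = 203 + C² (F(C) = C*C + 203 = C² + 203 = 203 + C²)
V = 1/2178 (V = -3/((-4130 - (-48)*(-59)) + (203 + 15²)) = -3/((-4130 - 1*2832) + (203 + 225)) = -3/((-4130 - 2832) + 428) = -3/(-6962 + 428) = -3/(-6534) = -3*(-1/6534) = 1/2178 ≈ 0.00045914)
(P(15) - 5355)/(V + 21143) = (15 - 5355)/(1/2178 + 21143) = -5340/46049455/2178 = -5340*2178/46049455 = -2326104/9209891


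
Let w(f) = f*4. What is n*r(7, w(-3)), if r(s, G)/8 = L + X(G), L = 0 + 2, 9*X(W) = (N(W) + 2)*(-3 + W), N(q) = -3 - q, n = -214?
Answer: 83888/3 ≈ 27963.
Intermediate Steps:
X(W) = (-1 - W)*(-3 + W)/9 (X(W) = (((-3 - W) + 2)*(-3 + W))/9 = ((-1 - W)*(-3 + W))/9 = (-1 - W)*(-3 + W)/9)
w(f) = 4*f
L = 2
r(s, G) = 56/3 - 8*G²/9 + 16*G/9 (r(s, G) = 8*(2 + (⅓ - G²/9 + 2*G/9)) = 8*(7/3 - G²/9 + 2*G/9) = 56/3 - 8*G²/9 + 16*G/9)
n*r(7, w(-3)) = -214*(56/3 - 8*(4*(-3))²/9 + 16*(4*(-3))/9) = -214*(56/3 - 8/9*(-12)² + (16/9)*(-12)) = -214*(56/3 - 8/9*144 - 64/3) = -214*(56/3 - 128 - 64/3) = -214*(-392/3) = 83888/3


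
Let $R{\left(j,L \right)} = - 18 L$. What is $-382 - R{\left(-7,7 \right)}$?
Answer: $-256$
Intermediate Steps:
$-382 - R{\left(-7,7 \right)} = -382 - \left(-18\right) 7 = -382 - -126 = -382 + 126 = -256$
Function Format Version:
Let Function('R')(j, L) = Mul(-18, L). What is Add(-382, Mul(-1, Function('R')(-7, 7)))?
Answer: -256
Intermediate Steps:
Add(-382, Mul(-1, Function('R')(-7, 7))) = Add(-382, Mul(-1, Mul(-18, 7))) = Add(-382, Mul(-1, -126)) = Add(-382, 126) = -256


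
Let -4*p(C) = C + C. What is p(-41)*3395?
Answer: 139195/2 ≈ 69598.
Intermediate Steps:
p(C) = -C/2 (p(C) = -(C + C)/4 = -C/2)
p(-41)*3395 = -1/2*(-41)*3395 = (41/2)*3395 = 139195/2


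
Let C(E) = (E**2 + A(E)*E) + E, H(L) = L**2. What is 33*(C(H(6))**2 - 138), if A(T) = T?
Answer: 227906118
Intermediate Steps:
C(E) = E + 2*E**2 (C(E) = (E**2 + E*E) + E = (E**2 + E**2) + E = 2*E**2 + E = E + 2*E**2)
33*(C(H(6))**2 - 138) = 33*((6**2*(1 + 2*6**2))**2 - 138) = 33*((36*(1 + 2*36))**2 - 138) = 33*((36*(1 + 72))**2 - 138) = 33*((36*73)**2 - 138) = 33*(2628**2 - 138) = 33*(6906384 - 138) = 33*6906246 = 227906118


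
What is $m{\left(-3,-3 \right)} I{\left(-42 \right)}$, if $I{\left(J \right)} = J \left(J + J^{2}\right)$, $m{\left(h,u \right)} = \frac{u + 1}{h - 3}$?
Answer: $-24108$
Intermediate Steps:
$m{\left(h,u \right)} = \frac{1 + u}{-3 + h}$
$m{\left(-3,-3 \right)} I{\left(-42 \right)} = \frac{1 - 3}{-3 - 3} \left(-42\right)^{2} \left(1 - 42\right) = \frac{1}{-6} \left(-2\right) 1764 \left(-41\right) = \left(- \frac{1}{6}\right) \left(-2\right) \left(-72324\right) = \frac{1}{3} \left(-72324\right) = -24108$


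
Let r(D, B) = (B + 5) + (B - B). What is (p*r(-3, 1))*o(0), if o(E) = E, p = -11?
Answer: 0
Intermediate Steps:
r(D, B) = 5 + B (r(D, B) = (5 + B) + 0 = 5 + B)
(p*r(-3, 1))*o(0) = -11*(5 + 1)*0 = -11*6*0 = -66*0 = 0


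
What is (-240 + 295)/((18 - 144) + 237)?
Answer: 55/111 ≈ 0.49550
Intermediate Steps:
(-240 + 295)/((18 - 144) + 237) = 55/(-126 + 237) = 55/111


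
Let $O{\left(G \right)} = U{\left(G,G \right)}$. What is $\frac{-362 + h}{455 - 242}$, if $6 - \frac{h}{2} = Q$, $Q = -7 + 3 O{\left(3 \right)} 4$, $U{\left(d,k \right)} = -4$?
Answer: $- \frac{80}{71} \approx -1.1268$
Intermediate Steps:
$O{\left(G \right)} = -4$
$Q = -55$ ($Q = -7 + 3 \left(-4\right) 4 = -7 - 48 = -55$)
$h = 122$ ($h = 12 - -110 = 12 + 110 = 122$)
$\frac{-362 + h}{455 - 242} = \frac{-362 + 122}{455 - 242} = - \frac{240}{213} = \left(-240\right) \frac{1}{213} = - \frac{80}{71}$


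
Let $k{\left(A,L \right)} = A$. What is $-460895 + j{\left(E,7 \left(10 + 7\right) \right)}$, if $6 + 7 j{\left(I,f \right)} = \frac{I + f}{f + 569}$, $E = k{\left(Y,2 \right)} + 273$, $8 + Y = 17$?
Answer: $- \frac{2219674047}{4816} \approx -4.609 \cdot 10^{5}$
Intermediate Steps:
$Y = 9$ ($Y = -8 + 17 = 9$)
$E = 282$ ($E = 9 + 273 = 282$)
$j{\left(I,f \right)} = - \frac{6}{7} + \frac{I + f}{7 \left(569 + f\right)}$ ($j{\left(I,f \right)} = - \frac{6}{7} + \frac{\left(I + f\right) \frac{1}{f + 569}}{7} = - \frac{6}{7} + \frac{\left(I + f\right) \frac{1}{569 + f}}{7} = - \frac{6}{7} + \frac{\frac{1}{569 + f} \left(I + f\right)}{7} = - \frac{6}{7} + \frac{I + f}{7 \left(569 + f\right)}$)
$-460895 + j{\left(E,7 \left(10 + 7\right) \right)} = -460895 + \frac{-3414 + 282 - 5 \cdot 7 \left(10 + 7\right)}{7 \left(569 + 7 \left(10 + 7\right)\right)} = -460895 + \frac{-3414 + 282 - 5 \cdot 7 \cdot 17}{7 \left(569 + 7 \cdot 17\right)} = -460895 + \frac{-3414 + 282 - 595}{7 \left(569 + 119\right)} = -460895 + \frac{-3414 + 282 - 595}{7 \cdot 688} = -460895 + \frac{1}{7} \cdot \frac{1}{688} \left(-3727\right) = -460895 - \frac{3727}{4816} = - \frac{2219674047}{4816}$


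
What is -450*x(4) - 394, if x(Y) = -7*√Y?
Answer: 5906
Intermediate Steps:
-450*x(4) - 394 = -(-3150)*√4 - 394 = -(-3150)*2 - 394 = -450*(-14) - 394 = 6300 - 394 = 5906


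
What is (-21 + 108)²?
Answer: 7569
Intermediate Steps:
(-21 + 108)² = 87² = 7569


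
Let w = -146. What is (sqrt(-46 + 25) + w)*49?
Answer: -7154 + 49*I*sqrt(21) ≈ -7154.0 + 224.55*I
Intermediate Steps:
(sqrt(-46 + 25) + w)*49 = (sqrt(-46 + 25) - 146)*49 = (sqrt(-21) - 146)*49 = (I*sqrt(21) - 146)*49 = (-146 + I*sqrt(21))*49 = -7154 + 49*I*sqrt(21)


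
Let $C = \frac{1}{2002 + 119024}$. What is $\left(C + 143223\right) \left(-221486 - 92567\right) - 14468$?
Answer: $- \frac{5443704372350515}{121026} \approx -4.498 \cdot 10^{10}$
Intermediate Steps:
$C = \frac{1}{121026} \approx 8.2627 \cdot 10^{-6}$
$\left(C + 143223\right) \left(-221486 - 92567\right) - 14468 = \left(\frac{1}{121026} + 143223\right) \left(-221486 - 92567\right) - 14468 = \frac{17333706799}{121026} \left(-314053\right) - 14468 = - \frac{5443702621346347}{121026} - 14468 = - \frac{5443704372350515}{121026}$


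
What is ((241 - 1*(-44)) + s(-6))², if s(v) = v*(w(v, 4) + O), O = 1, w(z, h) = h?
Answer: 65025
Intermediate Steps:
s(v) = 5*v (s(v) = v*(4 + 1) = v*5 = 5*v)
((241 - 1*(-44)) + s(-6))² = ((241 - 1*(-44)) + 5*(-6))² = ((241 + 44) - 30)² = (285 - 30)² = 255² = 65025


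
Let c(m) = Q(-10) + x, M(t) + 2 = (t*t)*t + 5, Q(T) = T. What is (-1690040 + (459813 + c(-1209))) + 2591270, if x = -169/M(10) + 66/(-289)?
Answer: 23206966916/17051 ≈ 1.3610e+6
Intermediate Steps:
M(t) = 3 + t³ (M(t) = -2 + ((t*t)*t + 5) = -2 + (t²*t + 5) = -2 + (t³ + 5) = -2 + (5 + t³) = 3 + t³)
x = -6767/17051 (x = -169/(3 + 10³) + 66/(-289) = -169/(3 + 1000) + 66*(-1/289) = -169/1003 - 66/289 = -6767/17051 ≈ -0.39687)
c(m) = -177277/17051 (c(m) = -10 - 6767/17051 = -177277/17051)
(-1690040 + (459813 + c(-1209))) + 2591270 = (-1690040 + (459813 - 177277/17051)) + 2591270 = (-1690040 + 7840094186/17051) + 2591270 = -20976777854/17051 + 2591270 = 23206966916/17051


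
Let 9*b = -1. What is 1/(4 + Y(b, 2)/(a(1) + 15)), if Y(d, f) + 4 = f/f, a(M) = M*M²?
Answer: 16/61 ≈ 0.26230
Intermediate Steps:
a(M) = M³
b = -⅑ (b = (⅑)*(-1) = -⅑ ≈ -0.11111)
Y(d, f) = -3 (Y(d, f) = -4 + f/f = -4 + 1 = -3)
1/(4 + Y(b, 2)/(a(1) + 15)) = 1/(4 - 3/(1³ + 15)) = 1/(4 - 3/(1 + 15)) = 1/(4 - 3/16) = 1/(61/16) = 16/61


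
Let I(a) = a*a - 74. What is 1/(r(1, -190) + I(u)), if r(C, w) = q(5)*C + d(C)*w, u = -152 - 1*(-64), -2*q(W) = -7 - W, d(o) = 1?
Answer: 1/7486 ≈ 0.00013358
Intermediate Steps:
q(W) = 7/2 + W/2 (q(W) = -(-7 - W)/2 = 7/2 + W/2)
u = -88 (u = -152 + 64 = -88)
I(a) = -74 + a**2 (I(a) = a**2 - 74 = -74 + a**2)
r(C, w) = w + 6*C (r(C, w) = (7/2 + (1/2)*5)*C + 1*w = (7/2 + 5/2)*C + w = 6*C + w = w + 6*C)
1/(r(1, -190) + I(u)) = 1/((-190 + 6*1) + (-74 + (-88)**2)) = 1/((-190 + 6) + (-74 + 7744)) = 1/(-184 + 7670) = 1/7486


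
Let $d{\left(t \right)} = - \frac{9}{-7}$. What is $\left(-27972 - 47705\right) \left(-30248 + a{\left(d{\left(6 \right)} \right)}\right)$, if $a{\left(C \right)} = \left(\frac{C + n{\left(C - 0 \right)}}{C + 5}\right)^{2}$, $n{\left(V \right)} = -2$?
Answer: $\frac{4431652914731}{1936} \approx 2.2891 \cdot 10^{9}$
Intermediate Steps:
$d{\left(t \right)} = \frac{9}{7}$ ($d{\left(t \right)} = \left(-9\right) \left(- \frac{1}{7}\right) = \frac{9}{7}$)
$a{\left(C \right)} = \frac{\left(-2 + C\right)^{2}}{\left(5 + C\right)^{2}}$ ($a{\left(C \right)} = \left(\frac{C - 2}{C + 5}\right)^{2} = \left(\frac{-2 + C}{5 + C}\right)^{2} = \frac{\left(-2 + C\right)^{2}}{\left(5 + C\right)^{2}}$)
$\left(-27972 - 47705\right) \left(-30248 + a{\left(d{\left(6 \right)} \right)}\right) = \left(-27972 - 47705\right) \left(-30248 + \frac{\left(-2 + \frac{9}{7}\right)^{2}}{\left(5 + \frac{9}{7}\right)^{2}}\right) = - 75677 \left(-30248 + \frac{\left(- \frac{5}{7}\right)^{2}}{\frac{1936}{49}}\right) = - 75677 \left(-30248 + \frac{25}{49} \cdot \frac{49}{1936}\right) = - 75677 \left(-30248 + \frac{25}{1936}\right) = \left(-75677\right) \left(- \frac{58560103}{1936}\right) = \frac{4431652914731}{1936}$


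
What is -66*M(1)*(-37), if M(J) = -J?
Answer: -2442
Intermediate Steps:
-66*M(1)*(-37) = -(-66)*(-37) = -66*(-1)*(-37) = 66*(-37) = -2442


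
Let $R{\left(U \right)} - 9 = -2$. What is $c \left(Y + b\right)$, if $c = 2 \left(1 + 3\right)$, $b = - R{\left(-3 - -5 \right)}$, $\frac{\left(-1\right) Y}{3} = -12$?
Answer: $232$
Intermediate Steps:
$R{\left(U \right)} = 7$ ($R{\left(U \right)} = 9 - 2 = 7$)
$Y = 36$ ($Y = \left(-3\right) \left(-12\right) = 36$)
$b = -7$ ($b = \left(-1\right) 7 = -7$)
$c = 8$ ($c = 2 \cdot 4 = 8$)
$c \left(Y + b\right) = 8 \left(36 - 7\right) = 8 \cdot 29 = 232$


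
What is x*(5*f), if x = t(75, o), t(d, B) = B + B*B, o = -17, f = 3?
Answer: 4080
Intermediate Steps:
t(d, B) = B + B²
x = 272 (x = -17*(1 - 17) = -17*(-16) = 272)
x*(5*f) = 272*(5*3) = 272*15 = 4080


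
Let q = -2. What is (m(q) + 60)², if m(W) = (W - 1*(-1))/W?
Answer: 14641/4 ≈ 3660.3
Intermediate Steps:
m(W) = (1 + W)/W (m(W) = (W + 1)/W = (1 + W)/W)
(m(q) + 60)² = ((1 - 2)/(-2) + 60)² = (-½*(-1) + 60)² = (½ + 60)² = (121/2)² = 14641/4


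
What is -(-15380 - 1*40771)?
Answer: 56151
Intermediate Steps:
-(-15380 - 1*40771) = -(-15380 - 40771) = -1*(-56151) = 56151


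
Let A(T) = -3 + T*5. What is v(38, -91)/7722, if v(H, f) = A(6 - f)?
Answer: 241/3861 ≈ 0.062419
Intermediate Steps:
A(T) = -3 + 5*T
v(H, f) = 27 - 5*f (v(H, f) = -3 + 5*(6 - f) = -3 + (30 - 5*f) = 27 - 5*f)
v(38, -91)/7722 = (27 - 5*(-91))/7722 = (27 + 455)*(1/7722) = 482*(1/7722) = 241/3861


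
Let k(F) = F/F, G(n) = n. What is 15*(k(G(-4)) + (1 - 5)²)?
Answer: 255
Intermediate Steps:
k(F) = 1
15*(k(G(-4)) + (1 - 5)²) = 15*(1 + (1 - 5)²) = 15*(1 + (-4)²) = 15*(1 + 16) = 15*17 = 255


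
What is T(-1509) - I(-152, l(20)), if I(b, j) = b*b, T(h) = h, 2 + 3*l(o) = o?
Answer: -24613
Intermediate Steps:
l(o) = -⅔ + o/3
I(b, j) = b²
T(-1509) - I(-152, l(20)) = -1509 - 1*(-152)² = -1509 - 1*23104 = -1509 - 23104 = -24613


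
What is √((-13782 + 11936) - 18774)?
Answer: 2*I*√5155 ≈ 143.6*I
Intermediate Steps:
√((-13782 + 11936) - 18774) = √(-1846 - 18774) = √(-20620) = 2*I*√5155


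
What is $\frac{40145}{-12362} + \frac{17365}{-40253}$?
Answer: $- \frac{261517545}{71086798} \approx -3.6788$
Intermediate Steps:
$\frac{40145}{-12362} + \frac{17365}{-40253} = 40145 \left(- \frac{1}{12362}\right) + 17365 \left(- \frac{1}{40253}\right) = - \frac{5735}{1766} - \frac{17365}{40253} = - \frac{261517545}{71086798}$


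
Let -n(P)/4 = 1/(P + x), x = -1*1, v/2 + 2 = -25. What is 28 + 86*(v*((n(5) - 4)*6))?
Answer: 139348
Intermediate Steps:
v = -54 (v = -4 + 2*(-25) = -4 - 50 = -54)
x = -1
n(P) = -4/(-1 + P) (n(P) = -4/(P - 1) = -4/(-1 + P))
28 + 86*(v*((n(5) - 4)*6)) = 28 + 86*(-54*(-4/(-1 + 5) - 4)*6) = 28 + 86*(-54*(-4/4 - 4)*6) = 28 + 86*(-54*(-4*¼ - 4)*6) = 28 + 86*(-54*(-1 - 4)*6) = 28 + 86*(-(-270)*6) = 28 + 86*(-54*(-30)) = 28 + 86*1620 = 28 + 139320 = 139348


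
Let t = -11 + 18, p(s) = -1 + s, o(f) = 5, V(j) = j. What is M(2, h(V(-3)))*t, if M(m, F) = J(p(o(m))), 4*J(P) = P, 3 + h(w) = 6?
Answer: 7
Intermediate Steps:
h(w) = 3 (h(w) = -3 + 6 = 3)
J(P) = P/4
M(m, F) = 1 (M(m, F) = (-1 + 5)/4 = (¼)*4 = 1)
t = 7
M(2, h(V(-3)))*t = 1*7 = 7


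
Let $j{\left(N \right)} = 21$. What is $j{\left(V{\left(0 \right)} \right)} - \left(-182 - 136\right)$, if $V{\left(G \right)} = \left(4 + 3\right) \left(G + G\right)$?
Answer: $339$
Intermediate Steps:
$V{\left(G \right)} = 14 G$ ($V{\left(G \right)} = 7 \cdot 2 G = 14 G$)
$j{\left(V{\left(0 \right)} \right)} - \left(-182 - 136\right) = 21 - \left(-182 - 136\right) = 21 - -318 = 21 + 318 = 339$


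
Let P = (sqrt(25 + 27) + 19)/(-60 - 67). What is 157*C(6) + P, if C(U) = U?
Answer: 119615/127 - 2*sqrt(13)/127 ≈ 941.79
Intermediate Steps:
P = -19/127 - 2*sqrt(13)/127 (P = (sqrt(52) + 19)/(-127) = (2*sqrt(13) + 19)*(-1/127) = (19 + 2*sqrt(13))*(-1/127) = -19/127 - 2*sqrt(13)/127 ≈ -0.20639)
157*C(6) + P = 157*6 + (-19/127 - 2*sqrt(13)/127) = 942 + (-19/127 - 2*sqrt(13)/127) = 119615/127 - 2*sqrt(13)/127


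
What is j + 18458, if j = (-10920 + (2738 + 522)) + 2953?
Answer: 13751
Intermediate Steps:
j = -4707 (j = (-10920 + 3260) + 2953 = -7660 + 2953 = -4707)
j + 18458 = -4707 + 18458 = 13751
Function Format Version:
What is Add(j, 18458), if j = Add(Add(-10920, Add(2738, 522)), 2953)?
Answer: 13751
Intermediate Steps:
j = -4707 (j = Add(Add(-10920, 3260), 2953) = Add(-7660, 2953) = -4707)
Add(j, 18458) = Add(-4707, 18458) = 13751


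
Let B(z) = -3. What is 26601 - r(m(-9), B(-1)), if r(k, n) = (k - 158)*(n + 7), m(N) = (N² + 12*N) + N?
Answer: 27377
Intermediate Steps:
m(N) = N² + 13*N
r(k, n) = (-158 + k)*(7 + n)
26601 - r(m(-9), B(-1)) = 26601 - (-1106 - 158*(-3) + 7*(-9*(13 - 9)) - 9*(13 - 9)*(-3)) = 26601 - (-1106 + 474 + 7*(-9*4) - 9*4*(-3)) = 26601 - (-1106 + 474 + 7*(-36) - 36*(-3)) = 26601 - (-1106 + 474 - 252 + 108) = 26601 - 1*(-776) = 26601 + 776 = 27377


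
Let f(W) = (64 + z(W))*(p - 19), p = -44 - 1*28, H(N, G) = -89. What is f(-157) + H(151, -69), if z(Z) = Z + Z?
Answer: 22661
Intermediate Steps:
z(Z) = 2*Z
p = -72 (p = -44 - 28 = -72)
f(W) = -5824 - 182*W (f(W) = (64 + 2*W)*(-72 - 19) = (64 + 2*W)*(-91) = -5824 - 182*W)
f(-157) + H(151, -69) = (-5824 - 182*(-157)) - 89 = (-5824 + 28574) - 89 = 22750 - 89 = 22661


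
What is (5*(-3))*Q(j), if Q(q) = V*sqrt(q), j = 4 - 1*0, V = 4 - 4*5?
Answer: 480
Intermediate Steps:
V = -16 (V = 4 - 20 = -16)
j = 4 (j = 4 + 0 = 4)
Q(q) = -16*sqrt(q)
(5*(-3))*Q(j) = (5*(-3))*(-16*sqrt(4)) = -(-240)*2 = -15*(-32) = 480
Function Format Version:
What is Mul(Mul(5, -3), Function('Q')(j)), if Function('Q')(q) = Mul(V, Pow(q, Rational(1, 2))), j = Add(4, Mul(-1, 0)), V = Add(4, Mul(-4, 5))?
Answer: 480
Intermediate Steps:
V = -16 (V = Add(4, -20) = -16)
j = 4 (j = Add(4, 0) = 4)
Function('Q')(q) = Mul(-16, Pow(q, Rational(1, 2)))
Mul(Mul(5, -3), Function('Q')(j)) = Mul(Mul(5, -3), Mul(-16, Pow(4, Rational(1, 2)))) = Mul(-15, Mul(-16, 2)) = Mul(-15, -32) = 480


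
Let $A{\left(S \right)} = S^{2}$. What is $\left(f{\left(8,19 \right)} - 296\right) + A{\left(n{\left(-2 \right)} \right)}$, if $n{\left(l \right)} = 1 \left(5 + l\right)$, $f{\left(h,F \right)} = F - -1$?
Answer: $-267$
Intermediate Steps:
$f{\left(h,F \right)} = 1 + F$ ($f{\left(h,F \right)} = F + 1 = 1 + F$)
$n{\left(l \right)} = 5 + l$
$\left(f{\left(8,19 \right)} - 296\right) + A{\left(n{\left(-2 \right)} \right)} = \left(\left(1 + 19\right) - 296\right) + \left(5 - 2\right)^{2} = \left(20 - 296\right) + 3^{2} = -276 + 9 = -267$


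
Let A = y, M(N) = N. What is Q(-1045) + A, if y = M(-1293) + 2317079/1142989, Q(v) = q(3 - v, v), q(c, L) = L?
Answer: -2669991203/1142989 ≈ -2336.0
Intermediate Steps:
Q(v) = v
y = -1475567698/1142989 (y = -1293 + 2317079/1142989 = -1475567698/1142989 ≈ -1291.0)
A = -1475567698/1142989 ≈ -1291.0
Q(-1045) + A = -1045 - 1475567698/1142989 = -2669991203/1142989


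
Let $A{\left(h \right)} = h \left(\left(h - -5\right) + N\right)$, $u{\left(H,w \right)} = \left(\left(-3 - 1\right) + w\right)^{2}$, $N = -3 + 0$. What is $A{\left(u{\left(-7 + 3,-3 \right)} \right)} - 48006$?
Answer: $-45507$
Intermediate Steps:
$N = -3$
$u{\left(H,w \right)} = \left(-4 + w\right)^{2}$
$A{\left(h \right)} = h \left(2 + h\right)$ ($A{\left(h \right)} = h \left(\left(h - -5\right) - 3\right) = h \left(\left(h + 5\right) - 3\right) = h \left(\left(5 + h\right) - 3\right) = h \left(2 + h\right)$)
$A{\left(u{\left(-7 + 3,-3 \right)} \right)} - 48006 = \left(-4 - 3\right)^{2} \left(2 + \left(-4 - 3\right)^{2}\right) - 48006 = \left(-7\right)^{2} \left(2 + \left(-7\right)^{2}\right) - 48006 = 49 \left(2 + 49\right) - 48006 = 49 \cdot 51 - 48006 = 2499 - 48006 = -45507$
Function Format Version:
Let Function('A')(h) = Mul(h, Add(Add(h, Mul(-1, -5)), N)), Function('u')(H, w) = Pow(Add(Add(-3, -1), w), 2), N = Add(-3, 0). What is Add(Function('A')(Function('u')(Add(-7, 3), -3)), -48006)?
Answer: -45507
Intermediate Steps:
N = -3
Function('u')(H, w) = Pow(Add(-4, w), 2)
Function('A')(h) = Mul(h, Add(2, h)) (Function('A')(h) = Mul(h, Add(Add(h, Mul(-1, -5)), -3)) = Mul(h, Add(Add(h, 5), -3)) = Mul(h, Add(Add(5, h), -3)) = Mul(h, Add(2, h)))
Add(Function('A')(Function('u')(Add(-7, 3), -3)), -48006) = Add(Mul(Pow(Add(-4, -3), 2), Add(2, Pow(Add(-4, -3), 2))), -48006) = Add(Mul(Pow(-7, 2), Add(2, Pow(-7, 2))), -48006) = Add(Mul(49, Add(2, 49)), -48006) = Add(Mul(49, 51), -48006) = Add(2499, -48006) = -45507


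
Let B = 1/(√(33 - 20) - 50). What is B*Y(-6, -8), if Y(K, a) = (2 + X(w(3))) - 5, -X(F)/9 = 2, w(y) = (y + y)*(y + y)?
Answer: 350/829 + 7*√13/829 ≈ 0.45264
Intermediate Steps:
w(y) = 4*y² (w(y) = (2*y)*(2*y) = 4*y²)
X(F) = -18 (X(F) = -9*2 = -18)
Y(K, a) = -21 (Y(K, a) = (2 - 18) - 5 = -16 - 5 = -21)
B = 1/(-50 + √13) (B = 1/(√13 - 50) = 1/(-50 + √13) ≈ -0.021554)
B*Y(-6, -8) = (-50/2487 - √13/2487)*(-21) = 350/829 + 7*√13/829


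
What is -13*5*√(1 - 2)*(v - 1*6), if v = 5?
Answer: 65*I ≈ 65.0*I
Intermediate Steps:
-13*5*√(1 - 2)*(v - 1*6) = -13*5*√(1 - 2)*(5 - 1*6) = -13*5*√(-1)*(5 - 6) = -13*5*I*(-1) = -(-65)*I = 65*I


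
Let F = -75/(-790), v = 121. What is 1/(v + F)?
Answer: 158/19133 ≈ 0.0082580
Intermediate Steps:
F = 15/158 (F = -75*(-1/790) = 15/158 ≈ 0.094937)
1/(v + F) = 1/(121 + 15/158) = 1/(19133/158) = 158/19133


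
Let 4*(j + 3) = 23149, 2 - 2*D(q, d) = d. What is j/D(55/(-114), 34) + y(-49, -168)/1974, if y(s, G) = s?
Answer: -3262541/9024 ≈ -361.54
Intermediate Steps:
D(q, d) = 1 - d/2
j = 23137/4 (j = -3 + (¼)*23149 = -3 + 23149/4 = 23137/4 ≈ 5784.3)
j/D(55/(-114), 34) + y(-49, -168)/1974 = 23137/(4*(1 - ½*34)) - 49/1974 = 23137/(4*(1 - 17)) - 49*1/1974 = (23137/4)/(-16) - 7/282 = (23137/4)*(-1/16) - 7/282 = -23137/64 - 7/282 = -3262541/9024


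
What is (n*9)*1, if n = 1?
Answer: 9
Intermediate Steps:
(n*9)*1 = (1*9)*1 = 9*1 = 9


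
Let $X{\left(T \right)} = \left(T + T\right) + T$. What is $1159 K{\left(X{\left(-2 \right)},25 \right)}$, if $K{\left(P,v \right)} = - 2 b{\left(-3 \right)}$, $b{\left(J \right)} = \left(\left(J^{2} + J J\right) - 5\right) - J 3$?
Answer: $-50996$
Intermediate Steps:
$b{\left(J \right)} = -5 - 3 J + 2 J^{2}$ ($b{\left(J \right)} = \left(\left(J^{2} + J^{2}\right) - 5\right) - 3 J = \left(2 J^{2} - 5\right) - 3 J = \left(-5 + 2 J^{2}\right) - 3 J = -5 - 3 J + 2 J^{2}$)
$X{\left(T \right)} = 3 T$ ($X{\left(T \right)} = 2 T + T = 3 T$)
$K{\left(P,v \right)} = -44$ ($K{\left(P,v \right)} = - 2 \left(-5 - -9 + 2 \left(-3\right)^{2}\right) = - 2 \left(-5 + 9 + 2 \cdot 9\right) = - 2 \left(-5 + 9 + 18\right) = \left(-2\right) 22 = -44$)
$1159 K{\left(X{\left(-2 \right)},25 \right)} = 1159 \left(-44\right) = -50996$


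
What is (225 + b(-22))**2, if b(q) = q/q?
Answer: 51076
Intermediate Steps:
b(q) = 1
(225 + b(-22))**2 = (225 + 1)**2 = 226**2 = 51076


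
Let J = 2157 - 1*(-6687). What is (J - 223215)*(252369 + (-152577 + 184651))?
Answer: -60976330353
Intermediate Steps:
J = 8844 (J = 2157 + 6687 = 8844)
(J - 223215)*(252369 + (-152577 + 184651)) = (8844 - 223215)*(252369 + (-152577 + 184651)) = -214371*(252369 + 32074) = -214371*284443 = -60976330353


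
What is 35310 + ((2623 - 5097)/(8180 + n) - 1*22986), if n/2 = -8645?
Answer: 56137057/4555 ≈ 12324.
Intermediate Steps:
n = -17290 (n = 2*(-8645) = -17290)
35310 + ((2623 - 5097)/(8180 + n) - 1*22986) = 35310 + ((2623 - 5097)/(8180 - 17290) - 1*22986) = 35310 + (-2474/(-9110) - 22986) = 35310 + (-2474*(-1/9110) - 22986) = 35310 + (1237/4555 - 22986) = 35310 - 104699993/4555 = 56137057/4555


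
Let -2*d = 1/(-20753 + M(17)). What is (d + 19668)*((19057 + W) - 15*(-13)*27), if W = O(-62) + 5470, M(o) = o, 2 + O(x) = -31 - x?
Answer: 24324133747837/41472 ≈ 5.8652e+8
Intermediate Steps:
O(x) = -33 - x (O(x) = -2 + (-31 - x) = -33 - x)
W = 5499 (W = (-33 - 1*(-62)) + 5470 = (-33 + 62) + 5470 = 29 + 5470 = 5499)
d = 1/41472 (d = -1/(2*(-20753 + 17)) = -½/(-20736) = -½*(-1/20736) = 1/41472 ≈ 2.4113e-5)
(d + 19668)*((19057 + W) - 15*(-13)*27) = (1/41472 + 19668)*((19057 + 5499) - 15*(-13)*27) = 815671297*(24556 + 195*27)/41472 = 815671297*(24556 + 5265)/41472 = (815671297/41472)*29821 = 24324133747837/41472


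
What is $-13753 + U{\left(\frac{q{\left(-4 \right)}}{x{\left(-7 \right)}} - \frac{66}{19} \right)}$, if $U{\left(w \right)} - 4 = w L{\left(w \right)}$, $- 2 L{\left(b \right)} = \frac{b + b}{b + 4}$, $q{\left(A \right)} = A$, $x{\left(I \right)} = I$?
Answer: $- \frac{133563539}{9709} \approx -13757.0$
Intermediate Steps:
$L{\left(b \right)} = - \frac{b}{4 + b}$ ($L{\left(b \right)} = - \frac{\left(b + b\right) \frac{1}{b + 4}}{2} = - \frac{2 b \frac{1}{4 + b}}{2} = - \frac{b}{4 + b}$)
$U{\left(w \right)} = 4 - \frac{w^{2}}{4 + w}$ ($U{\left(w \right)} = 4 + w \left(- \frac{w}{4 + w}\right) = 4 - \frac{w^{2}}{4 + w}$)
$-13753 + U{\left(\frac{q{\left(-4 \right)}}{x{\left(-7 \right)}} - \frac{66}{19} \right)} = -13753 + \frac{16 - \left(- \frac{4}{-7} - \frac{66}{19}\right)^{2} + 4 \left(- \frac{4}{-7} - \frac{66}{19}\right)}{4 - \left(- \frac{4}{7} + \frac{66}{19}\right)} = -13753 + \frac{16 - \left(\left(-4\right) \left(- \frac{1}{7}\right) - \frac{66}{19}\right)^{2} + 4 \left(\left(-4\right) \left(- \frac{1}{7}\right) - \frac{66}{19}\right)}{4 - \frac{386}{133}} = -13753 + \frac{16 - \left(\frac{4}{7} - \frac{66}{19}\right)^{2} + 4 \left(\frac{4}{7} - \frac{66}{19}\right)}{4 + \left(\frac{4}{7} - \frac{66}{19}\right)} = -13753 + \frac{16 - \left(- \frac{386}{133}\right)^{2} + 4 \left(- \frac{386}{133}\right)}{4 - \frac{386}{133}} = -13753 + \frac{16 - \frac{148996}{17689} - \frac{1544}{133}}{\frac{146}{133}} = -13753 + \frac{133 \left(16 - \frac{148996}{17689} - \frac{1544}{133}\right)}{146} = -13753 + \frac{133}{146} \left(- \frac{71324}{17689}\right) = -13753 - \frac{35662}{9709} = - \frac{133563539}{9709}$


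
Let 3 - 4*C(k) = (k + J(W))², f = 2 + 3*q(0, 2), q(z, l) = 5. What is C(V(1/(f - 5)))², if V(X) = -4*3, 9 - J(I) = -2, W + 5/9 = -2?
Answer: ¼ ≈ 0.25000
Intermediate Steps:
W = -23/9 (W = -5/9 - 2 = -23/9 ≈ -2.5556)
J(I) = 11 (J(I) = 9 - 1*(-2) = 9 + 2 = 11)
f = 17 (f = 2 + 3*5 = 2 + 15 = 17)
V(X) = -12
C(k) = ¾ - (11 + k)²/4 (C(k) = ¾ - (k + 11)²/4 = ¾ - (11 + k)²/4)
C(V(1/(f - 5)))² = (¾ - (11 - 12)²/4)² = (¾ - ¼*(-1)²)² = (¾ - ¼*1)² = (¾ - ¼)² = (½)² = ¼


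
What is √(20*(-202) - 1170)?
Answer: I*√5210 ≈ 72.18*I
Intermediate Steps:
√(20*(-202) - 1170) = √(-4040 - 1170) = √(-5210) = I*√5210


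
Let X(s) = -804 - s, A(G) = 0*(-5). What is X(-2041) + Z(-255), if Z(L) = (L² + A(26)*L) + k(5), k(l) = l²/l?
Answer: 66267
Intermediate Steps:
k(l) = l
A(G) = 0
Z(L) = 5 + L² (Z(L) = (L² + 0*L) + 5 = (L² + 0) + 5 = L² + 5 = 5 + L²)
X(-2041) + Z(-255) = (-804 - 1*(-2041)) + (5 + (-255)²) = (-804 + 2041) + (5 + 65025) = 1237 + 65030 = 66267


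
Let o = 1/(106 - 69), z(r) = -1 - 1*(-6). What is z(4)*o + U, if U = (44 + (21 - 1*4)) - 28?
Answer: 1226/37 ≈ 33.135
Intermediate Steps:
z(r) = 5 (z(r) = -1 + 6 = 5)
U = 33 (U = (44 + (21 - 4)) - 28 = (44 + 17) - 28 = 61 - 28 = 33)
o = 1/37 ≈ 0.027027
z(4)*o + U = 5*(1/37) + 33 = 5/37 + 33 = 1226/37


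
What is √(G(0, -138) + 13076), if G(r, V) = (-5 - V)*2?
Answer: √13342 ≈ 115.51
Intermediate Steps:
G(r, V) = -10 - 2*V
√(G(0, -138) + 13076) = √((-10 - 2*(-138)) + 13076) = √((-10 + 276) + 13076) = √(266 + 13076) = √13342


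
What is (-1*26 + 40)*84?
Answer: 1176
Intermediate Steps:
(-1*26 + 40)*84 = (-26 + 40)*84 = 14*84 = 1176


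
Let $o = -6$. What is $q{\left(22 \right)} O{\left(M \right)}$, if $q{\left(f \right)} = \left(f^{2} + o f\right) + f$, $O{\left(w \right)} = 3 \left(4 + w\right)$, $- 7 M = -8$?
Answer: $\frac{40392}{7} \approx 5770.3$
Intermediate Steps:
$M = \frac{8}{7}$ ($M = \left(- \frac{1}{7}\right) \left(-8\right) = \frac{8}{7} \approx 1.1429$)
$O{\left(w \right)} = 12 + 3 w$
$q{\left(f \right)} = f^{2} - 5 f$ ($q{\left(f \right)} = \left(f^{2} - 6 f\right) + f = f^{2} - 5 f$)
$q{\left(22 \right)} O{\left(M \right)} = 22 \left(-5 + 22\right) \left(12 + 3 \cdot \frac{8}{7}\right) = 22 \cdot 17 \left(12 + \frac{24}{7}\right) = 374 \cdot \frac{108}{7} = \frac{40392}{7}$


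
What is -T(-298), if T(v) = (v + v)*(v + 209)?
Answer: -53044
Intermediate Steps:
T(v) = 2*v*(209 + v) (T(v) = (2*v)*(209 + v) = 2*v*(209 + v))
-T(-298) = -2*(-298)*(209 - 298) = -2*(-298)*(-89) = -1*53044 = -53044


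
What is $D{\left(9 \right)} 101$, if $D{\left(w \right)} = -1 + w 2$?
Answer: $1717$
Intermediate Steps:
$D{\left(w \right)} = -1 + 2 w$
$D{\left(9 \right)} 101 = \left(-1 + 2 \cdot 9\right) 101 = \left(-1 + 18\right) 101 = 17 \cdot 101 = 1717$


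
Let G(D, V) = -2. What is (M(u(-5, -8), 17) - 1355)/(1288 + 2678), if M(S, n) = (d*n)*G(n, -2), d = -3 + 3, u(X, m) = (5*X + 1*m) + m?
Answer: -1355/3966 ≈ -0.34165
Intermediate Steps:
u(X, m) = 2*m + 5*X (u(X, m) = (5*X + m) + m = (m + 5*X) + m = 2*m + 5*X)
d = 0
M(S, n) = 0 (M(S, n) = (0*n)*(-2) = 0*(-2) = 0)
(M(u(-5, -8), 17) - 1355)/(1288 + 2678) = (0 - 1355)/(1288 + 2678) = -1355/3966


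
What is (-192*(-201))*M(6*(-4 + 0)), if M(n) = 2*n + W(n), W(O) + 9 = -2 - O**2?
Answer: -24505920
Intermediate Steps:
W(O) = -11 - O**2 (W(O) = -9 + (-2 - O**2) = -11 - O**2)
M(n) = -11 - n**2 + 2*n (M(n) = 2*n + (-11 - n**2) = -11 - n**2 + 2*n)
(-192*(-201))*M(6*(-4 + 0)) = (-192*(-201))*(-11 - (6*(-4 + 0))**2 + 2*(6*(-4 + 0))) = 38592*(-11 - (6*(-4))**2 + 2*(6*(-4))) = 38592*(-11 - 1*(-24)**2 + 2*(-24)) = 38592*(-11 - 1*576 - 48) = 38592*(-11 - 576 - 48) = 38592*(-635) = -24505920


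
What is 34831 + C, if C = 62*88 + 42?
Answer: 40329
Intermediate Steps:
C = 5498 (C = 5456 + 42 = 5498)
34831 + C = 34831 + 5498 = 40329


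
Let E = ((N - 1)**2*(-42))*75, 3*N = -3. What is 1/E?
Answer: -1/12600 ≈ -7.9365e-5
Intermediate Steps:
N = -1 (N = (1/3)*(-3) = -1)
E = -12600 (E = ((-1 - 1)**2*(-42))*75 = ((-2)**2*(-42))*75 = (4*(-42))*75 = -168*75 = -12600)
1/E = 1/(-12600) = -1/12600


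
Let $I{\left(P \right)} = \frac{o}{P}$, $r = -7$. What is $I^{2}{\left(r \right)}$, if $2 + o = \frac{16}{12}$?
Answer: $\frac{4}{441} \approx 0.0090703$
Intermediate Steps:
$o = - \frac{2}{3}$ ($o = -2 + \frac{16}{12} = -2 + 16 \cdot \frac{1}{12} = -2 + \frac{4}{3} = - \frac{2}{3} \approx -0.66667$)
$I{\left(P \right)} = - \frac{2}{3 P}$
$I^{2}{\left(r \right)} = \left(- \frac{2}{3 \left(-7\right)}\right)^{2} = \left(\left(- \frac{2}{3}\right) \left(- \frac{1}{7}\right)\right)^{2} = \left(\frac{2}{21}\right)^{2} = \frac{4}{441}$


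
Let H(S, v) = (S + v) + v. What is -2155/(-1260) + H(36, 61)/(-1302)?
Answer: 12413/7812 ≈ 1.5890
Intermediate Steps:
H(S, v) = S + 2*v
-2155/(-1260) + H(36, 61)/(-1302) = -2155/(-1260) + (36 + 2*61)/(-1302) = -2155*(-1/1260) + (36 + 122)*(-1/1302) = 431/252 + 158*(-1/1302) = 431/252 - 79/651 = 12413/7812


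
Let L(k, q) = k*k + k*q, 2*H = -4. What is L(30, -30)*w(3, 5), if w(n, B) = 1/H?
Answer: 0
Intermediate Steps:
H = -2 (H = (½)*(-4) = -2)
w(n, B) = -½ (w(n, B) = 1/(-2) = -½)
L(k, q) = k² + k*q
L(30, -30)*w(3, 5) = (30*(30 - 30))*(-½) = (30*0)*(-½) = 0*(-½) = 0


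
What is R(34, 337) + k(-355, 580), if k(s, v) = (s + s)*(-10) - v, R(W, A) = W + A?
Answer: 6891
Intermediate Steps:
R(W, A) = A + W
k(s, v) = -v - 20*s (k(s, v) = (2*s)*(-10) - v = -20*s - v = -v - 20*s)
R(34, 337) + k(-355, 580) = (337 + 34) + (-1*580 - 20*(-355)) = 371 + (-580 + 7100) = 371 + 6520 = 6891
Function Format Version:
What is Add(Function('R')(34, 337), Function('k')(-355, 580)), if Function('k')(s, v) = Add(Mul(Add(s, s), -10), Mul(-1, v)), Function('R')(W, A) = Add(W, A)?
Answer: 6891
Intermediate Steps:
Function('R')(W, A) = Add(A, W)
Function('k')(s, v) = Add(Mul(-1, v), Mul(-20, s)) (Function('k')(s, v) = Add(Mul(Mul(2, s), -10), Mul(-1, v)) = Add(Mul(-20, s), Mul(-1, v)) = Add(Mul(-1, v), Mul(-20, s)))
Add(Function('R')(34, 337), Function('k')(-355, 580)) = Add(Add(337, 34), Add(Mul(-1, 580), Mul(-20, -355))) = Add(371, Add(-580, 7100)) = Add(371, 6520) = 6891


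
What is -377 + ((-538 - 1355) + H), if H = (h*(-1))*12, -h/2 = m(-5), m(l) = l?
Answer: -2390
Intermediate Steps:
h = 10 (h = -2*(-5) = 10)
H = -120 (H = (10*(-1))*12 = -10*12 = -120)
-377 + ((-538 - 1355) + H) = -377 + ((-538 - 1355) - 120) = -377 + (-1893 - 120) = -377 - 2013 = -2390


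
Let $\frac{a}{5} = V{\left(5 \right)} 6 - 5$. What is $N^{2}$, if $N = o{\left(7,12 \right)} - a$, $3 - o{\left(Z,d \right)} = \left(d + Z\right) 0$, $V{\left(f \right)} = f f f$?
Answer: $13853284$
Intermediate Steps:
$V{\left(f \right)} = f^{3}$ ($V{\left(f \right)} = f^{2} f = f^{3}$)
$o{\left(Z,d \right)} = 3$ ($o{\left(Z,d \right)} = 3 - \left(d + Z\right) 0 = 3 - \left(Z + d\right) 0 = 3 - 0 = 3 + 0 = 3$)
$a = 3725$ ($a = 5 \left(5^{3} \cdot 6 - 5\right) = 5 \left(125 \cdot 6 - 5\right) = 5 \left(750 - 5\right) = 5 \cdot 745 = 3725$)
$N = -3722$ ($N = 3 - 3725 = -3722$)
$N^{2} = \left(-3722\right)^{2} = 13853284$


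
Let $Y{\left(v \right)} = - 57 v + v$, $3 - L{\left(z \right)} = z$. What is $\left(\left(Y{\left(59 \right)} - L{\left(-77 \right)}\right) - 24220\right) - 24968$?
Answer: $-52572$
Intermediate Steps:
$L{\left(z \right)} = 3 - z$
$Y{\left(v \right)} = - 56 v$
$\left(\left(Y{\left(59 \right)} - L{\left(-77 \right)}\right) - 24220\right) - 24968 = \left(\left(\left(-56\right) 59 - \left(3 - -77\right)\right) - 24220\right) - 24968 = \left(\left(-3304 - \left(3 + 77\right)\right) - 24220\right) - 24968 = \left(\left(-3304 - 80\right) - 24220\right) - 24968 = \left(-3384 - 24220\right) - 24968 = -27604 - 24968 = -52572$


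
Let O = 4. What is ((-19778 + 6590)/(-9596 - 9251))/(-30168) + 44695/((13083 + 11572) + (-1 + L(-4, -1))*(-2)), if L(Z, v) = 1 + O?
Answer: 302526101251/166829761518 ≈ 1.8134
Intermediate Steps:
L(Z, v) = 5 (L(Z, v) = 1 + 4 = 5)
((-19778 + 6590)/(-9596 - 9251))/(-30168) + 44695/((13083 + 11572) + (-1 + L(-4, -1))*(-2)) = ((-19778 + 6590)/(-9596 - 9251))/(-30168) + 44695/((13083 + 11572) + (-1 + 5)*(-2)) = -13188/(-18847)*(-1/30168) + 44695/(24655 + 4*(-2)) = -13188*(-1/18847)*(-1/30168) + 44695/(24655 - 8) = (13188/18847)*(-1/30168) + 44695/24647 = -1099/47381358 + 44695*(1/24647) = -1099/47381358 + 6385/3521 = 302526101251/166829761518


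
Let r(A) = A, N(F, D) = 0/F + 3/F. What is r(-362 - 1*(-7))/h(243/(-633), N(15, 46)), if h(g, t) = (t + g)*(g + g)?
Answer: -79024775/31428 ≈ -2514.5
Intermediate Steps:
N(F, D) = 3/F (N(F, D) = 0 + 3/F = 3/F)
h(g, t) = 2*g*(g + t) (h(g, t) = (g + t)*(2*g) = 2*g*(g + t))
r(-362 - 1*(-7))/h(243/(-633), N(15, 46)) = (-362 - 1*(-7))/((2*(243/(-633))*(243/(-633) + 3/15))) = (-362 + 7)/((2*(243*(-1/633))*(243*(-1/633) + 3*(1/15)))) = -355*(-211/(162*(-81/211 + ⅕))) = -355/(2*(-81/211)*(-194/1055)) = -355/31428/222605 = -355*222605/31428 = -79024775/31428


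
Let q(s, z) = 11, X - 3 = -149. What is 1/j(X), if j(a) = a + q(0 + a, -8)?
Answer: -1/135 ≈ -0.0074074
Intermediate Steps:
X = -146 (X = 3 - 149 = -146)
j(a) = 11 + a (j(a) = a + 11 = 11 + a)
1/j(X) = 1/(11 - 146) = 1/(-135) = -1/135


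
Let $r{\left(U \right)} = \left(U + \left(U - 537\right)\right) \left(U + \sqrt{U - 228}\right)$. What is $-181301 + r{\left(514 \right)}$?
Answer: $71073 + 491 \sqrt{286} \approx 79377.0$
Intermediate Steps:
$r{\left(U \right)} = \left(-537 + 2 U\right) \left(U + \sqrt{-228 + U}\right)$ ($r{\left(U \right)} = \left(U + \left(-537 + U\right)\right) \left(U + \sqrt{-228 + U}\right) = \left(-537 + 2 U\right) \left(U + \sqrt{-228 + U}\right)$)
$-181301 + r{\left(514 \right)} = -181301 + \left(\left(-537\right) 514 - 537 \sqrt{-228 + 514} + 2 \cdot 514^{2} + 2 \cdot 514 \sqrt{-228 + 514}\right) = -181301 + \left(-276018 - 537 \sqrt{286} + 2 \cdot 264196 + 2 \cdot 514 \sqrt{286}\right) = -181301 + \left(-276018 - 537 \sqrt{286} + 528392 + 1028 \sqrt{286}\right) = -181301 + \left(252374 + 491 \sqrt{286}\right) = 71073 + 491 \sqrt{286}$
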